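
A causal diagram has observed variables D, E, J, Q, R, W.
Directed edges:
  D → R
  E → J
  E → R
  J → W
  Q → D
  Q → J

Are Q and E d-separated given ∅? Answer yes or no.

Yes — Q ⊥ E | ∅.

Bayes-Ball from Q | ∅ reaches {D,J,R,W}.
E ∉ reach(Q|∅) ⇒ Q ⊥ E | ∅.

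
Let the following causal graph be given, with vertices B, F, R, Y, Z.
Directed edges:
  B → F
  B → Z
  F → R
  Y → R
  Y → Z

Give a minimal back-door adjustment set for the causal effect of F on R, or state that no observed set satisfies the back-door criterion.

desc(F)\{F}={R}; candidates ⊆ {B,Y,Z}.
∅: F⊥R given ∅ in G with F→· removed — back-door holds.

F→R: minimal back-door set ∅.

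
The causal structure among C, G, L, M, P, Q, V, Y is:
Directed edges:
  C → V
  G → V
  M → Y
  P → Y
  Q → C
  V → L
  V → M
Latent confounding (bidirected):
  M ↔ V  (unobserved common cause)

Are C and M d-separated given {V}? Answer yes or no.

No — C and M are d-connected given {V}.

Bayes-Ball from C | {V} reaches {G,M,Q,Y}.
M ∈ reach(C|{V}) ⇒ C ⊥̸ M | {V}.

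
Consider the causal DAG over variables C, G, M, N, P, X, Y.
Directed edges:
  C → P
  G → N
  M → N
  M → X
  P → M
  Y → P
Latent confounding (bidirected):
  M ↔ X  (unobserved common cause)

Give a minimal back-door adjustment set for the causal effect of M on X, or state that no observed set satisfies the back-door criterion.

M→X: no observed back-door set.

desc(M)\{M}={N,X}; candidates ⊆ {C,G,P,Y}.
M↔X: latent back-door arc(s) into M.
size 0: {}; under {} M still reaches {C,P,X,Y} ∋ X.
size 1: {C}, {G}, {P} …(+1); under {C} M still reaches {P,X,Y} ∋ X.
size 2: {C,G}, {C,P}, {C,Y} …(+3); under {C,G} M still reaches {P,X,Y} ∋ X.
M↔X cannot be blocked by any observed set — no back-door set.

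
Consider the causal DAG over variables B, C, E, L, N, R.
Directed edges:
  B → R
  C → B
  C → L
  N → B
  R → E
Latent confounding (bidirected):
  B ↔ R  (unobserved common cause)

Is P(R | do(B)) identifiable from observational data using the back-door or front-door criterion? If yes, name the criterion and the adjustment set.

desc(B)\{B}={E,R}; candidates ⊆ {C,L,N}.
B↔R: latent back-door arc(s) into B.
size 0: {}; under {} B still reaches {C,E,L,N,R} ∋ R.
size 1: {C}, {L}, {N}; under {C} B still reaches {E,N,R} ∋ R.
size 2: {C,L}, {C,N}, {L,N}; under {C,L} B still reaches {E,N,R} ∋ R.
B↔R cannot be blocked by any observed set — no back-door set.
No mediator lies on a directed B→…→R path.
Neither criterion identifies P(R|do(B)) in this graph.

P(R|do(B)): not identifiable (no BD/FD set).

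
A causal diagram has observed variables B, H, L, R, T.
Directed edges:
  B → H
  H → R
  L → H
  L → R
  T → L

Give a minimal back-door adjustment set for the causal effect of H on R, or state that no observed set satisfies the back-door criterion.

desc(H)\{H}={R}; candidates ⊆ {B,L,T}.
size 0: {}; under {} H still reaches {B,L,R,T} ∋ R.
{L}: H⊥R given {L} in G with H→· removed — back-door holds.

H→R: minimal back-door set {L}.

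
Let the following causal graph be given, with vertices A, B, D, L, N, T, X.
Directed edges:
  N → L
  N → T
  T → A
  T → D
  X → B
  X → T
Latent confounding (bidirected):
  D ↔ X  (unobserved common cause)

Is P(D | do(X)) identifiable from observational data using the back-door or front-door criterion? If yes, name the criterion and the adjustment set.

desc(X)\{X}={A,B,D,T}; candidates ⊆ {L,N}.
X↔D: latent back-door arc(s) into X.
size 0: {}; under {} X still reaches {D} ∋ D.
size 1: {L}, {N}; under {L} X still reaches {D} ∋ D.
size 2: {L,N}; under {L,N} X still reaches {D} ∋ D.
X↔D cannot be blocked by any observed set — no back-door set.
{T}: (i) intercepts every directed X→D path; (ii) no back-door X→{T}; (iii) {X} blocks every back-door {T}→D. Front-door holds.
P(D|do(X)) = Σ_{T} P(T|X) Σ_{X'} P(D|T,X')P(X').

P(D|do(X)): frontdoor, adjust for {T}.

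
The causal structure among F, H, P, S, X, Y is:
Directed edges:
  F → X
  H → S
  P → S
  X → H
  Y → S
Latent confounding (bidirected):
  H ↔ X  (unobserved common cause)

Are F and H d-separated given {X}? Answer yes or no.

Bayes-Ball from F | {X} reaches {H,S}.
H ∈ reach(F|{X}) ⇒ F ⊥̸ H | {X}.

No — F and H are d-connected given {X}.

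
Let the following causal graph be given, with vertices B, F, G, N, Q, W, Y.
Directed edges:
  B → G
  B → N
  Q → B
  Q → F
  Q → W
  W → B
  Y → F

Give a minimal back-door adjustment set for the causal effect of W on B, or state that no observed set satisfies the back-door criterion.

W→B: minimal back-door set {Q}.

desc(W)\{W}={B,G,N}; candidates ⊆ {F,Q,Y}.
size 0: {}; under {} W still reaches {B,F,G,N,Q} ∋ B.
{Q}: W⊥B given {Q} in G with W→· removed — back-door holds.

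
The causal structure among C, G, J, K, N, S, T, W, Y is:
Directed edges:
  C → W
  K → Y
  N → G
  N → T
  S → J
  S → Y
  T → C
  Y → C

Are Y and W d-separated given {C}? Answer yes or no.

Yes — Y ⊥ W | {C}.

Bayes-Ball from Y | {C} reaches {G,J,K,N,S,T}.
W ∉ reach(Y|{C}) ⇒ Y ⊥ W | {C}.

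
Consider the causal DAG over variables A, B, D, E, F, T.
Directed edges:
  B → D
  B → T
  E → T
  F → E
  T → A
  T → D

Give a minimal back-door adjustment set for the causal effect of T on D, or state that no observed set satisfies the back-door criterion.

desc(T)\{T}={A,D}; candidates ⊆ {B,E,F}.
size 0: {}; under {} T still reaches {B,D,E,F} ∋ D.
{B}: T⊥D given {B} in G with T→· removed — back-door holds.

T→D: minimal back-door set {B}.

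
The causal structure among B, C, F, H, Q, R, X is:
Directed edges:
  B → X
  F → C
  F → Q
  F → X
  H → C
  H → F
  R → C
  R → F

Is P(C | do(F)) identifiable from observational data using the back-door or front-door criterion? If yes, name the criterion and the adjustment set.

desc(F)\{F}={C,Q,X}; candidates ⊆ {B,H,R}.
size 0: {}; under {} F still reaches {C,H,R} ∋ C.
size 1: {B}, {H}, {R}; under {B} F still reaches {C,H,R} ∋ C.
{H,R}: F⊥C given {H,R} in G with F→· removed — back-door holds.
P(C|do(F)) = Σ_{H,R} P(C|F,H,R)·P(H,R).

P(C|do(F)): backdoor, adjust for {H, R}.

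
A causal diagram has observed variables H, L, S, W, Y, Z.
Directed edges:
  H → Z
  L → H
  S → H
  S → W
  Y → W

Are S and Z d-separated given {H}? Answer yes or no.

Bayes-Ball from S | {H} reaches {L,W}.
Z ∉ reach(S|{H}) ⇒ S ⊥ Z | {H}.

Yes — S ⊥ Z | {H}.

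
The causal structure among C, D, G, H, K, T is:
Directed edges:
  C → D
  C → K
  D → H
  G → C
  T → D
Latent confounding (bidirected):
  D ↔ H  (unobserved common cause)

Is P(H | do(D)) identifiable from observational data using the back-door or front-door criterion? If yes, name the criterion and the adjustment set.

P(H|do(D)): not identifiable (no BD/FD set).

desc(D)\{D}={H}; candidates ⊆ {C,G,K,T}.
D↔H: latent back-door arc(s) into D.
size 0: {}; under {} D still reaches {C,G,H,K,T} ∋ H.
size 1: {C}, {G}, {K} …(+1); under {C} D still reaches {H,T} ∋ H.
size 2: {C,G}, {C,K}, {C,T} …(+3); under {C,G} D still reaches {H,T} ∋ H.
D↔H cannot be blocked by any observed set — no back-door set.
No mediator lies on a directed D→…→H path.
Neither criterion identifies P(H|do(D)) in this graph.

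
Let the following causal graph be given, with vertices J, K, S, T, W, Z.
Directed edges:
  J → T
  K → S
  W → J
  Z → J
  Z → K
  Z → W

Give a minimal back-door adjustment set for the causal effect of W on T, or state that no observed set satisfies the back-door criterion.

desc(W)\{W}={J,T}; candidates ⊆ {K,S,Z}.
size 0: {}; under {} W still reaches {J,K,S,T,Z} ∋ T.
{Z}: W⊥T given {Z} in G with W→· removed — back-door holds.

W→T: minimal back-door set {Z}.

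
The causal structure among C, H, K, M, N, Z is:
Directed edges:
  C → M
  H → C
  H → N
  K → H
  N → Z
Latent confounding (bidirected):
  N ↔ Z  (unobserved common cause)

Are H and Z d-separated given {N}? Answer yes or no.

Bayes-Ball from H | {N} reaches {C,K,M,Z}.
Z ∈ reach(H|{N}) ⇒ H ⊥̸ Z | {N}.

No — H and Z are d-connected given {N}.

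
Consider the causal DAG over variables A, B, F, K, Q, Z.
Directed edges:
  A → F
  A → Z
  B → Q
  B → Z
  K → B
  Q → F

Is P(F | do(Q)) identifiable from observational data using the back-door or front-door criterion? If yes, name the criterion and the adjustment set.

P(F|do(Q)): backdoor, adjust for ∅.

desc(Q)\{Q}={F}; candidates ⊆ {A,B,K,Z}.
∅: Q⊥F given ∅ in G with Q→· removed — back-door holds.
P(F|do(Q)) = P(F|Q) — no adjustment needed.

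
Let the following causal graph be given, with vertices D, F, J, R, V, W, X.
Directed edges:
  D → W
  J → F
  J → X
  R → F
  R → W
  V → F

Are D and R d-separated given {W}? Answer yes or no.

Bayes-Ball from D | {W} reaches {F,R}.
R ∈ reach(D|{W}) ⇒ D ⊥̸ R | {W}.

No — D and R are d-connected given {W}.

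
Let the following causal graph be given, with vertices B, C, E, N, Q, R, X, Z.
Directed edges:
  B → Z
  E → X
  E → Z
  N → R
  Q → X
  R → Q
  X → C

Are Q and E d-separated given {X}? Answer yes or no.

No — Q and E are d-connected given {X}.

Bayes-Ball from Q | {X} reaches {E,N,R,Z}.
E ∈ reach(Q|{X}) ⇒ Q ⊥̸ E | {X}.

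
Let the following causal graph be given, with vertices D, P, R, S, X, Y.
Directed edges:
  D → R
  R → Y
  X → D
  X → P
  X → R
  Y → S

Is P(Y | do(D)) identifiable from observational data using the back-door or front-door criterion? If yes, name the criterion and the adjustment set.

P(Y|do(D)): backdoor, adjust for {X}.

desc(D)\{D}={R,S,Y}; candidates ⊆ {P,X}.
size 0: {}; under {} D still reaches {P,R,S,X,Y} ∋ Y.
{X}: D⊥Y given {X} in G with D→· removed — back-door holds.
P(Y|do(D)) = Σ_{X} P(Y|D,X)·P(X).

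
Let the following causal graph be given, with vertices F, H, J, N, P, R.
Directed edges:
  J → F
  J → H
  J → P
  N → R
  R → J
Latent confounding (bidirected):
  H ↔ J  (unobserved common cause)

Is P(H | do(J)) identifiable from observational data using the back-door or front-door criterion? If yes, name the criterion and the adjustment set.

P(H|do(J)): not identifiable (no BD/FD set).

desc(J)\{J}={F,H,P}; candidates ⊆ {N,R}.
J↔H: latent back-door arc(s) into J.
size 0: {}; under {} J still reaches {H,N,R} ∋ H.
size 1: {N}, {R}; under {N} J still reaches {H,R} ∋ H.
size 2: {N,R}; under {N,R} J still reaches {H} ∋ H.
J↔H cannot be blocked by any observed set — no back-door set.
No mediator lies on a directed J→…→H path.
Neither criterion identifies P(H|do(J)) in this graph.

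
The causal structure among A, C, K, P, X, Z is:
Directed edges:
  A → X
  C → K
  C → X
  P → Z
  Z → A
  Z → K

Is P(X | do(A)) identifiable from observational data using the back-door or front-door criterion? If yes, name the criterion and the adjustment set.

desc(A)\{A}={X}; candidates ⊆ {C,K,P,Z}.
∅: A⊥X given ∅ in G with A→· removed — back-door holds.
P(X|do(A)) = P(X|A) — no adjustment needed.

P(X|do(A)): backdoor, adjust for ∅.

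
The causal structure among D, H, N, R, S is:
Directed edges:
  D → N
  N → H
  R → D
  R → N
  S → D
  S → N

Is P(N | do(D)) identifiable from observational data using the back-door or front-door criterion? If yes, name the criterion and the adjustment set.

P(N|do(D)): backdoor, adjust for {R, S}.

desc(D)\{D}={H,N}; candidates ⊆ {R,S}.
size 0: {}; under {} D still reaches {H,N,R,S} ∋ N.
size 1: {R}, {S}; under {R} D still reaches {H,N,S} ∋ N.
{R,S}: D⊥N given {R,S} in G with D→· removed — back-door holds.
P(N|do(D)) = Σ_{R,S} P(N|D,R,S)·P(R,S).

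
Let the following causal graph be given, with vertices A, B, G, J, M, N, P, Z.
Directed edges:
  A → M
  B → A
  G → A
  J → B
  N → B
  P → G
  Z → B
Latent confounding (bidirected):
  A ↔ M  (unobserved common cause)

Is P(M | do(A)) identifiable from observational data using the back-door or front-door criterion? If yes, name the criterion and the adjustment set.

P(M|do(A)): not identifiable (no BD/FD set).

desc(A)\{A}={M}; candidates ⊆ {B,G,J,N,P,Z}.
A↔M: latent back-door arc(s) into A.
size 0: {}; under {} A still reaches {B,G,J,M,N,P,Z} ∋ M.
size 1: {B}, {G}, {J} …(+3); under {B} A still reaches {G,M,P} ∋ M.
size 2: {B,G}, {B,J}, {B,N} …(+12); under {B,G} A still reaches {M} ∋ M.
A↔M cannot be blocked by any observed set — no back-door set.
No mediator lies on a directed A→…→M path.
Neither criterion identifies P(M|do(A)) in this graph.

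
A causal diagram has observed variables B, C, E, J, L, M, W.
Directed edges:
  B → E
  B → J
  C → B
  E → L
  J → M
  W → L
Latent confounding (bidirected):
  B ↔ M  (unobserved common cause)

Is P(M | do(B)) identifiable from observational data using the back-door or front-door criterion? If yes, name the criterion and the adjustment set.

P(M|do(B)): frontdoor, adjust for {J}.

desc(B)\{B}={E,J,L,M}; candidates ⊆ {C,W}.
B↔M: latent back-door arc(s) into B.
size 0: {}; under {} B still reaches {C,M} ∋ M.
size 1: {C}, {W}; under {C} B still reaches {M} ∋ M.
size 2: {C,W}; under {C,W} B still reaches {M} ∋ M.
B↔M cannot be blocked by any observed set — no back-door set.
{J}: (i) intercepts every directed B→M path; (ii) no back-door B→{J}; (iii) {B} blocks every back-door {J}→M. Front-door holds.
P(M|do(B)) = Σ_{J} P(J|B) Σ_{B'} P(M|J,B')P(B').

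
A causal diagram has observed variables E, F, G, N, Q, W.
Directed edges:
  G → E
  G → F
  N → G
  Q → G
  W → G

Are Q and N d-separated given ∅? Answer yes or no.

Bayes-Ball from Q | ∅ reaches {E,F,G}.
N ∉ reach(Q|∅) ⇒ Q ⊥ N | ∅.

Yes — Q ⊥ N | ∅.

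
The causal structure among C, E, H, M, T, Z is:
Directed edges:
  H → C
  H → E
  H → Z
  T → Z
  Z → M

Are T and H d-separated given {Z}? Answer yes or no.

No — T and H are d-connected given {Z}.

Bayes-Ball from T | {Z} reaches {C,E,H}.
H ∈ reach(T|{Z}) ⇒ T ⊥̸ H | {Z}.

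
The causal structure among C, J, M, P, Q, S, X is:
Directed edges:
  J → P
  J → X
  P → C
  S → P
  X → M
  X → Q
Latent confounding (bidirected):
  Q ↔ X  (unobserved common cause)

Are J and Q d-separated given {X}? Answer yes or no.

No — J and Q are d-connected given {X}.

Bayes-Ball from J | {X} reaches {C,P,Q}.
Q ∈ reach(J|{X}) ⇒ J ⊥̸ Q | {X}.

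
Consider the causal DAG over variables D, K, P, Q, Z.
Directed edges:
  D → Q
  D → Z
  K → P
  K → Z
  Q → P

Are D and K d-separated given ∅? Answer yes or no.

Bayes-Ball from D | ∅ reaches {P,Q,Z}.
K ∉ reach(D|∅) ⇒ D ⊥ K | ∅.

Yes — D ⊥ K | ∅.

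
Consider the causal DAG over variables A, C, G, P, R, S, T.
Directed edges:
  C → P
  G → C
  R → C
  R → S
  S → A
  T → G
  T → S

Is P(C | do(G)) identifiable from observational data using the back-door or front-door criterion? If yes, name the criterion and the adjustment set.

desc(G)\{G}={C,P}; candidates ⊆ {A,R,S,T}.
∅: G⊥C given ∅ in G with G→· removed — back-door holds.
P(C|do(G)) = P(C|G) — no adjustment needed.

P(C|do(G)): backdoor, adjust for ∅.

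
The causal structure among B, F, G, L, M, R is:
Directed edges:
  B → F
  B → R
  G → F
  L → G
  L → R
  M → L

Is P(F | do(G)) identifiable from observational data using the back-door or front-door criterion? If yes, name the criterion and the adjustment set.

desc(G)\{G}={F}; candidates ⊆ {B,L,M,R}.
∅: G⊥F given ∅ in G with G→· removed — back-door holds.
P(F|do(G)) = P(F|G) — no adjustment needed.

P(F|do(G)): backdoor, adjust for ∅.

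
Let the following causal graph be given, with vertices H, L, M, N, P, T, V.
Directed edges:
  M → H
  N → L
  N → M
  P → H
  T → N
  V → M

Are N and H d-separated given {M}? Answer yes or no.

Yes — N ⊥ H | {M}.

Bayes-Ball from N | {M} reaches {L,T,V}.
H ∉ reach(N|{M}) ⇒ N ⊥ H | {M}.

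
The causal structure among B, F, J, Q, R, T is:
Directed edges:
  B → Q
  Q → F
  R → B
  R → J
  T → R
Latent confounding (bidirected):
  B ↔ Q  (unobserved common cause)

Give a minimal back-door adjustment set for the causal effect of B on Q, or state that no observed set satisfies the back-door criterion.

desc(B)\{B}={F,Q}; candidates ⊆ {J,R,T}.
B↔Q: latent back-door arc(s) into B.
size 0: {}; under {} B still reaches {F,J,Q,R,T} ∋ Q.
size 1: {J}, {R}, {T}; under {J} B still reaches {F,Q,R,T} ∋ Q.
size 2: {J,R}, {J,T}, {R,T}; under {J,R} B still reaches {F,Q} ∋ Q.
B↔Q cannot be blocked by any observed set — no back-door set.

B→Q: no observed back-door set.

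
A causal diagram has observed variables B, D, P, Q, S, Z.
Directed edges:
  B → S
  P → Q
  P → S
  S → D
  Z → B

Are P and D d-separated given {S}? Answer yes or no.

Bayes-Ball from P | {S} reaches {B,Q,Z}.
D ∉ reach(P|{S}) ⇒ P ⊥ D | {S}.

Yes — P ⊥ D | {S}.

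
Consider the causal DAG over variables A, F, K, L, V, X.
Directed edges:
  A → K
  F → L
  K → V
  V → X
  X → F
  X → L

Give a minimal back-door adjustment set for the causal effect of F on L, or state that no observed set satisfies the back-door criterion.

desc(F)\{F}={L}; candidates ⊆ {A,K,V,X}.
size 0: {}; under {} F still reaches {A,K,L,V,X} ∋ L.
{X}: F⊥L given {X} in G with F→· removed — back-door holds.

F→L: minimal back-door set {X}.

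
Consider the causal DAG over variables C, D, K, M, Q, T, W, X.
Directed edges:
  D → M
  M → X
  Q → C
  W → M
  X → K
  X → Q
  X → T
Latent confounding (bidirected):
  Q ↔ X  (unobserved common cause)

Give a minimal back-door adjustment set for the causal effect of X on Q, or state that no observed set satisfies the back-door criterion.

desc(X)\{X}={C,K,Q,T}; candidates ⊆ {D,M,W}.
X↔Q: latent back-door arc(s) into X.
size 0: {}; under {} X still reaches {C,D,M,Q,W} ∋ Q.
size 1: {D}, {M}, {W}; under {D} X still reaches {C,M,Q,W} ∋ Q.
size 2: {D,M}, {D,W}, {M,W}; under {D,M} X still reaches {C,Q} ∋ Q.
X↔Q cannot be blocked by any observed set — no back-door set.

X→Q: no observed back-door set.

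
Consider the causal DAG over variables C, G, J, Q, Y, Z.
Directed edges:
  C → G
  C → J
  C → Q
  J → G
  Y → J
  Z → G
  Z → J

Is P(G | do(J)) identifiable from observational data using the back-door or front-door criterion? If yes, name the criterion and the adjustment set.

P(G|do(J)): backdoor, adjust for {C, Z}.

desc(J)\{J}={G}; candidates ⊆ {C,Q,Y,Z}.
size 0: {}; under {} J still reaches {C,G,Q,Y,Z} ∋ G.
size 1: {C}, {Q}, {Y} …(+1); under {C} J still reaches {G,Y,Z} ∋ G.
{C,Z}: J⊥G given {C,Z} in G with J→· removed — back-door holds.
P(G|do(J)) = Σ_{C,Z} P(G|J,C,Z)·P(C,Z).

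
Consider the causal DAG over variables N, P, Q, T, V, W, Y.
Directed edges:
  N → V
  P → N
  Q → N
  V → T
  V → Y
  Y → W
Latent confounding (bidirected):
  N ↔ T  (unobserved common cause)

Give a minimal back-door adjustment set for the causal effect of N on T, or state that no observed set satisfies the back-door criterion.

N→T: no observed back-door set.

desc(N)\{N}={T,V,W,Y}; candidates ⊆ {P,Q}.
N↔T: latent back-door arc(s) into N.
size 0: {}; under {} N still reaches {P,Q,T} ∋ T.
size 1: {P}, {Q}; under {P} N still reaches {Q,T} ∋ T.
size 2: {P,Q}; under {P,Q} N still reaches {T} ∋ T.
N↔T cannot be blocked by any observed set — no back-door set.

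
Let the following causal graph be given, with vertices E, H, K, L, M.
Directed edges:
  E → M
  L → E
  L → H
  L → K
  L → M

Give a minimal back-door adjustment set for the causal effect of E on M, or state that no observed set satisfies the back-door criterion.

desc(E)\{E}={M}; candidates ⊆ {H,K,L}.
size 0: {}; under {} E still reaches {H,K,L,M} ∋ M.
{L}: E⊥M given {L} in G with E→· removed — back-door holds.

E→M: minimal back-door set {L}.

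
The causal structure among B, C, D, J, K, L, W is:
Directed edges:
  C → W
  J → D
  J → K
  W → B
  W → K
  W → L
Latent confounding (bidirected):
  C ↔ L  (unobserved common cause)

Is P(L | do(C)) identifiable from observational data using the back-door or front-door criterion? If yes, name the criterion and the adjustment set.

P(L|do(C)): frontdoor, adjust for {W}.

desc(C)\{C}={B,K,L,W}; candidates ⊆ {D,J}.
C↔L: latent back-door arc(s) into C.
size 0: {}; under {} C still reaches {L} ∋ L.
size 1: {D}, {J}; under {D} C still reaches {L} ∋ L.
size 2: {D,J}; under {D,J} C still reaches {L} ∋ L.
C↔L cannot be blocked by any observed set — no back-door set.
{W}: (i) intercepts every directed C→L path; (ii) no back-door C→{W}; (iii) {C} blocks every back-door {W}→L. Front-door holds.
P(L|do(C)) = Σ_{W} P(W|C) Σ_{C'} P(L|W,C')P(C').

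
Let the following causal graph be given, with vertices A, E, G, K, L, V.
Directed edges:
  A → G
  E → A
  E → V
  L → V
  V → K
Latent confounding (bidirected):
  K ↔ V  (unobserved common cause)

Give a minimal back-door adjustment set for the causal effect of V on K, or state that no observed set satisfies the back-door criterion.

desc(V)\{V}={K}; candidates ⊆ {A,E,G,L}.
V↔K: latent back-door arc(s) into V.
size 0: {}; under {} V still reaches {A,E,G,K,L} ∋ K.
size 1: {A}, {E}, {G} …(+1); under {A} V still reaches {E,K,L} ∋ K.
size 2: {A,E}, {A,G}, {A,L} …(+3); under {A,E} V still reaches {K,L} ∋ K.
V↔K cannot be blocked by any observed set — no back-door set.

V→K: no observed back-door set.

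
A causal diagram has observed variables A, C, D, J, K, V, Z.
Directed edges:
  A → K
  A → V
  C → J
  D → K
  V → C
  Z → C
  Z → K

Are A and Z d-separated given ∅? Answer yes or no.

Bayes-Ball from A | ∅ reaches {C,J,K,V}.
Z ∉ reach(A|∅) ⇒ A ⊥ Z | ∅.

Yes — A ⊥ Z | ∅.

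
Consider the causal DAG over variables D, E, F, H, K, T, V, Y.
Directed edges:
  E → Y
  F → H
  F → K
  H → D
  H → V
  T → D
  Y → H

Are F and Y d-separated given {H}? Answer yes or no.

Bayes-Ball from F | {H} reaches {E,K,Y}.
Y ∈ reach(F|{H}) ⇒ F ⊥̸ Y | {H}.

No — F and Y are d-connected given {H}.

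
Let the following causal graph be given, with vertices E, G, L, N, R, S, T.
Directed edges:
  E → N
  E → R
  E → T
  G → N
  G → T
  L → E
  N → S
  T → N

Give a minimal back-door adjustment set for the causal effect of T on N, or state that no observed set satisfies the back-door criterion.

T→N: minimal back-door set {E, G}.

desc(T)\{T}={N,S}; candidates ⊆ {E,G,L,R}.
size 0: {}; under {} T still reaches {E,G,L,N,R,S} ∋ N.
size 1: {E}, {G}, {L} …(+1); under {E} T still reaches {G,N,S} ∋ N.
{E,G}: T⊥N given {E,G} in G with T→· removed — back-door holds.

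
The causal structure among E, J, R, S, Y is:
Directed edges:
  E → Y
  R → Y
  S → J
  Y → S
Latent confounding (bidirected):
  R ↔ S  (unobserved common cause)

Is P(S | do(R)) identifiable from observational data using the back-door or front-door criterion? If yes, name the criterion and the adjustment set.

P(S|do(R)): frontdoor, adjust for {Y}.

desc(R)\{R}={J,S,Y}; candidates ⊆ {E}.
R↔S: latent back-door arc(s) into R.
size 0: {}; under {} R still reaches {J,S} ∋ S.
size 1: {E}; under {E} R still reaches {J,S} ∋ S.
R↔S cannot be blocked by any observed set — no back-door set.
{Y}: (i) intercepts every directed R→S path; (ii) no back-door R→{Y}; (iii) {R} blocks every back-door {Y}→S. Front-door holds.
P(S|do(R)) = Σ_{Y} P(Y|R) Σ_{R'} P(S|Y,R')P(R').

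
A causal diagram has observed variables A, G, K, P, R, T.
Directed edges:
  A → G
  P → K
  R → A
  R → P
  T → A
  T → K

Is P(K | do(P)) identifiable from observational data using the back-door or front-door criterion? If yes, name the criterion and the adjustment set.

desc(P)\{P}={K}; candidates ⊆ {A,G,R,T}.
∅: P⊥K given ∅ in G with P→· removed — back-door holds.
P(K|do(P)) = P(K|P) — no adjustment needed.

P(K|do(P)): backdoor, adjust for ∅.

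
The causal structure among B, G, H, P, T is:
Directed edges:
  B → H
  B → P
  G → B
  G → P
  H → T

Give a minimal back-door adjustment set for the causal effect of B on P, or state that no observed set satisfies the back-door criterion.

desc(B)\{B}={H,P,T}; candidates ⊆ {G}.
size 0: {}; under {} B still reaches {G,P} ∋ P.
{G}: B⊥P given {G} in G with B→· removed — back-door holds.

B→P: minimal back-door set {G}.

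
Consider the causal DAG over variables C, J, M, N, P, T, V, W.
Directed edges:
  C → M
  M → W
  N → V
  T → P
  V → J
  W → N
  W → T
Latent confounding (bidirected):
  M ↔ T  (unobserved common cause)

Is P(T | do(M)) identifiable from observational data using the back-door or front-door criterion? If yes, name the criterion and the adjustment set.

desc(M)\{M}={J,N,P,T,V,W}; candidates ⊆ {C}.
M↔T: latent back-door arc(s) into M.
size 0: {}; under {} M still reaches {C,P,T} ∋ T.
size 1: {C}; under {C} M still reaches {P,T} ∋ T.
M↔T cannot be blocked by any observed set — no back-door set.
{W}: (i) intercepts every directed M→T path; (ii) no back-door M→{W}; (iii) {M} blocks every back-door {W}→T. Front-door holds.
P(T|do(M)) = Σ_{W} P(W|M) Σ_{M'} P(T|W,M')P(M').

P(T|do(M)): frontdoor, adjust for {W}.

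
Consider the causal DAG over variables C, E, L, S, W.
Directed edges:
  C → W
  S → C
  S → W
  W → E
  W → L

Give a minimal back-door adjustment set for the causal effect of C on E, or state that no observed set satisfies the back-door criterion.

C→E: minimal back-door set {S}.

desc(C)\{C}={E,L,W}; candidates ⊆ {S}.
size 0: {}; under {} C still reaches {E,L,S,W} ∋ E.
{S}: C⊥E given {S} in G with C→· removed — back-door holds.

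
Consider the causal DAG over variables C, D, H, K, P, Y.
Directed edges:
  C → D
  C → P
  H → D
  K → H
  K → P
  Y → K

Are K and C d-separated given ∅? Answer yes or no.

Bayes-Ball from K | ∅ reaches {D,H,P,Y}.
C ∉ reach(K|∅) ⇒ K ⊥ C | ∅.

Yes — K ⊥ C | ∅.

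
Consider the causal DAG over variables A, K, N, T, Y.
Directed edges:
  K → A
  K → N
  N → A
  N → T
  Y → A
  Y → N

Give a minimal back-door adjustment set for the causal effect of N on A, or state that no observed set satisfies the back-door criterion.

desc(N)\{N}={A,T}; candidates ⊆ {K,Y}.
size 0: {}; under {} N still reaches {A,K,Y} ∋ A.
size 1: {K}, {Y}; under {K} N still reaches {A,Y} ∋ A.
{K,Y}: N⊥A given {K,Y} in G with N→· removed — back-door holds.

N→A: minimal back-door set {K, Y}.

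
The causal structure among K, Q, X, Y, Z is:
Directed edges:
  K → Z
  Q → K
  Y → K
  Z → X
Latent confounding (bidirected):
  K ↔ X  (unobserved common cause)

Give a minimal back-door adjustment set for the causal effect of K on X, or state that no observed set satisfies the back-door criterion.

desc(K)\{K}={X,Z}; candidates ⊆ {Q,Y}.
K↔X: latent back-door arc(s) into K.
size 0: {}; under {} K still reaches {Q,X,Y} ∋ X.
size 1: {Q}, {Y}; under {Q} K still reaches {X,Y} ∋ X.
size 2: {Q,Y}; under {Q,Y} K still reaches {X} ∋ X.
K↔X cannot be blocked by any observed set — no back-door set.

K→X: no observed back-door set.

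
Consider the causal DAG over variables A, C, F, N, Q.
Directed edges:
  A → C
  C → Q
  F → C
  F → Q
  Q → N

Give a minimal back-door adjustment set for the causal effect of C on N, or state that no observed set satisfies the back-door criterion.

desc(C)\{C}={N,Q}; candidates ⊆ {A,F}.
size 0: {}; under {} C still reaches {A,F,N,Q} ∋ N.
{F}: C⊥N given {F} in G with C→· removed — back-door holds.

C→N: minimal back-door set {F}.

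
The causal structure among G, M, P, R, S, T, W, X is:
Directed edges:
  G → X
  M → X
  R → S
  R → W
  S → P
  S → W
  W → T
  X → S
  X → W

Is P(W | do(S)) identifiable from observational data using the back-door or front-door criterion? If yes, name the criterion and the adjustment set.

desc(S)\{S}={P,T,W}; candidates ⊆ {G,M,R,X}.
size 0: {}; under {} S still reaches {G,M,R,T,W,X} ∋ W.
size 1: {G}, {M}, {R} …(+1); under {G} S still reaches {M,R,T,W,X} ∋ W.
{R,X}: S⊥W given {R,X} in G with S→· removed — back-door holds.
P(W|do(S)) = Σ_{R,X} P(W|S,R,X)·P(R,X).

P(W|do(S)): backdoor, adjust for {R, X}.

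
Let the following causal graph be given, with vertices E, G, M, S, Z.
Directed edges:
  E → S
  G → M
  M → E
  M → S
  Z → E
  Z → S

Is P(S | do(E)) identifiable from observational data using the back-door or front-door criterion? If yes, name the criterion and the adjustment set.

P(S|do(E)): backdoor, adjust for {M, Z}.

desc(E)\{E}={S}; candidates ⊆ {G,M,Z}.
size 0: {}; under {} E still reaches {G,M,S,Z} ∋ S.
size 1: {G}, {M}, {Z}; under {G} E still reaches {M,S,Z} ∋ S.
{M,Z}: E⊥S given {M,Z} in G with E→· removed — back-door holds.
P(S|do(E)) = Σ_{M,Z} P(S|E,M,Z)·P(M,Z).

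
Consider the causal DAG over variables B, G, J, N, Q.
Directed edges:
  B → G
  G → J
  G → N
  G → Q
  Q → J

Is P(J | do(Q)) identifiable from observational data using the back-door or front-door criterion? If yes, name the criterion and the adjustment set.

desc(Q)\{Q}={J}; candidates ⊆ {B,G,N}.
size 0: {}; under {} Q still reaches {B,G,J,N} ∋ J.
{G}: Q⊥J given {G} in G with Q→· removed — back-door holds.
P(J|do(Q)) = Σ_{G} P(J|Q,G)·P(G).

P(J|do(Q)): backdoor, adjust for {G}.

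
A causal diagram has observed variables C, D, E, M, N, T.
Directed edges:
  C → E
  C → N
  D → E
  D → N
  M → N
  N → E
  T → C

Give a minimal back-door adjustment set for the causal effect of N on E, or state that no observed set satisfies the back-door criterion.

desc(N)\{N}={E}; candidates ⊆ {C,D,M,T}.
size 0: {}; under {} N still reaches {C,D,E,M,T} ∋ E.
size 1: {C}, {D}, {M} …(+1); under {C} N still reaches {D,E,M} ∋ E.
{C,D}: N⊥E given {C,D} in G with N→· removed — back-door holds.

N→E: minimal back-door set {C, D}.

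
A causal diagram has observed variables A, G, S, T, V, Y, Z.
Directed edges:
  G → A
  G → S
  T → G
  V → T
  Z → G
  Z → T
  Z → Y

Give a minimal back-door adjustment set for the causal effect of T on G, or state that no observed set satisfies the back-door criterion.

T→G: minimal back-door set {Z}.

desc(T)\{T}={A,G,S}; candidates ⊆ {V,Y,Z}.
size 0: {}; under {} T still reaches {A,G,S,V,Y,Z} ∋ G.
{Z}: T⊥G given {Z} in G with T→· removed — back-door holds.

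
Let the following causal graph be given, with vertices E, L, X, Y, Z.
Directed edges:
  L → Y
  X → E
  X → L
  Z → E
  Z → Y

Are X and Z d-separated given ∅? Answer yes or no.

Bayes-Ball from X | ∅ reaches {E,L,Y}.
Z ∉ reach(X|∅) ⇒ X ⊥ Z | ∅.

Yes — X ⊥ Z | ∅.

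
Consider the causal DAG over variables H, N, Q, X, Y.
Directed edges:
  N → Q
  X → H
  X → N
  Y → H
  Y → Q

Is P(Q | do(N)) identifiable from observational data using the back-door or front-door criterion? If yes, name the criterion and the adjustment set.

P(Q|do(N)): backdoor, adjust for ∅.

desc(N)\{N}={Q}; candidates ⊆ {H,X,Y}.
∅: N⊥Q given ∅ in G with N→· removed — back-door holds.
P(Q|do(N)) = P(Q|N) — no adjustment needed.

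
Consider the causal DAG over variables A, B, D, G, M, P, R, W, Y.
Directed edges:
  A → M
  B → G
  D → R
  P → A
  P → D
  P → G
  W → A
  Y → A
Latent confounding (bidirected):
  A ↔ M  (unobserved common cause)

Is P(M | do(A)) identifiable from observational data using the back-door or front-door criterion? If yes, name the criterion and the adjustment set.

desc(A)\{A}={M}; candidates ⊆ {B,D,G,P,R,W,Y}.
A↔M: latent back-door arc(s) into A.
size 0: {}; under {} A still reaches {D,G,M,P,R,W,Y} ∋ M.
size 1: {B}, {D}, {G} …(+4); under {B} A still reaches {D,G,M,P,R,W,Y} ∋ M.
size 2: {B,D}, {B,G}, {B,P} …(+18); under {B,D} A still reaches {G,M,P,W,Y} ∋ M.
A↔M cannot be blocked by any observed set — no back-door set.
No mediator lies on a directed A→…→M path.
Neither criterion identifies P(M|do(A)) in this graph.

P(M|do(A)): not identifiable (no BD/FD set).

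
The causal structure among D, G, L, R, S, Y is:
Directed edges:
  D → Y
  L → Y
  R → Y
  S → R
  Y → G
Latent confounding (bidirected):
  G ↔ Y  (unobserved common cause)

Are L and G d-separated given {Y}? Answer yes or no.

No — L and G are d-connected given {Y}.

Bayes-Ball from L | {Y} reaches {D,G,R,S}.
G ∈ reach(L|{Y}) ⇒ L ⊥̸ G | {Y}.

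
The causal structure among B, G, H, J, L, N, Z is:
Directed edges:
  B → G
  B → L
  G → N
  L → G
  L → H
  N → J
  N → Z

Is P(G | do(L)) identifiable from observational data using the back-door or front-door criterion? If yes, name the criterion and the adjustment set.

desc(L)\{L}={G,H,J,N,Z}; candidates ⊆ {B}.
size 0: {}; under {} L still reaches {B,G,J,N,Z} ∋ G.
{B}: L⊥G given {B} in G with L→· removed — back-door holds.
P(G|do(L)) = Σ_{B} P(G|L,B)·P(B).

P(G|do(L)): backdoor, adjust for {B}.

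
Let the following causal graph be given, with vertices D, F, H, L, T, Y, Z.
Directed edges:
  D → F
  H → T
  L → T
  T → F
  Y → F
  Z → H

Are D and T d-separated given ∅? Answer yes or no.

Bayes-Ball from D | ∅ reaches {F}.
T ∉ reach(D|∅) ⇒ D ⊥ T | ∅.

Yes — D ⊥ T | ∅.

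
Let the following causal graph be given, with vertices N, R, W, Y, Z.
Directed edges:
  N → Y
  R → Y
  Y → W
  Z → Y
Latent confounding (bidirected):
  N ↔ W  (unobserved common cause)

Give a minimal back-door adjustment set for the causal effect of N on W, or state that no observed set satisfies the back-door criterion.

desc(N)\{N}={W,Y}; candidates ⊆ {R,Z}.
N↔W: latent back-door arc(s) into N.
size 0: {}; under {} N still reaches {W} ∋ W.
size 1: {R}, {Z}; under {R} N still reaches {W} ∋ W.
size 2: {R,Z}; under {R,Z} N still reaches {W} ∋ W.
N↔W cannot be blocked by any observed set — no back-door set.

N→W: no observed back-door set.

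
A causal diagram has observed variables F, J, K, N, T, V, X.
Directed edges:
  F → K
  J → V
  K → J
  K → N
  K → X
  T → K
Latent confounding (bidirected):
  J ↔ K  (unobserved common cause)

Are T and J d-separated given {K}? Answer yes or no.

No — T and J are d-connected given {K}.

Bayes-Ball from T | {K} reaches {F,J,V}.
J ∈ reach(T|{K}) ⇒ T ⊥̸ J | {K}.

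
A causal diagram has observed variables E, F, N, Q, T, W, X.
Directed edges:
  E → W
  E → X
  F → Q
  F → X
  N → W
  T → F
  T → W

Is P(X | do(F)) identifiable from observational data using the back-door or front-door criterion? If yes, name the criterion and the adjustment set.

desc(F)\{F}={Q,X}; candidates ⊆ {E,N,T,W}.
∅: F⊥X given ∅ in G with F→· removed — back-door holds.
P(X|do(F)) = P(X|F) — no adjustment needed.

P(X|do(F)): backdoor, adjust for ∅.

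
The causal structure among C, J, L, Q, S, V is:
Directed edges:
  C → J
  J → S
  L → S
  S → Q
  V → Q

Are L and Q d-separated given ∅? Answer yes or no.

Bayes-Ball from L | ∅ reaches {Q,S}.
Q ∈ reach(L|∅) ⇒ L ⊥̸ Q | ∅.

No — L and Q are d-connected given ∅.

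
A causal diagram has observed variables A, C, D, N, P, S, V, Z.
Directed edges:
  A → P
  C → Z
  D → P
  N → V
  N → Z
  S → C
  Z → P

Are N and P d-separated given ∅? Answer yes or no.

Bayes-Ball from N | ∅ reaches {P,V,Z}.
P ∈ reach(N|∅) ⇒ N ⊥̸ P | ∅.

No — N and P are d-connected given ∅.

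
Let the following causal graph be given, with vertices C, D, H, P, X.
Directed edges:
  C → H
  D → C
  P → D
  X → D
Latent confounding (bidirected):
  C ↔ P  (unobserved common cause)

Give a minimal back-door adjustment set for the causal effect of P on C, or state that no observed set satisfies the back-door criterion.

desc(P)\{P}={C,D,H}; candidates ⊆ {X}.
P↔C: latent back-door arc(s) into P.
size 0: {}; under {} P still reaches {C,H} ∋ C.
size 1: {X}; under {X} P still reaches {C,H} ∋ C.
P↔C cannot be blocked by any observed set — no back-door set.

P→C: no observed back-door set.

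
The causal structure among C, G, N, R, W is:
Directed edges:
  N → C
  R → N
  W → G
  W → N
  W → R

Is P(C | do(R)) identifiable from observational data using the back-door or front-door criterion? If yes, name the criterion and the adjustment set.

P(C|do(R)): backdoor, adjust for {W}.

desc(R)\{R}={C,N}; candidates ⊆ {G,W}.
size 0: {}; under {} R still reaches {C,G,N,W} ∋ C.
{W}: R⊥C given {W} in G with R→· removed — back-door holds.
P(C|do(R)) = Σ_{W} P(C|R,W)·P(W).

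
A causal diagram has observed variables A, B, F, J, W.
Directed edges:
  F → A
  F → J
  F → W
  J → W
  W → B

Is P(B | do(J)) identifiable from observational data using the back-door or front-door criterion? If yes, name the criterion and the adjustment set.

P(B|do(J)): backdoor, adjust for {F}.

desc(J)\{J}={B,W}; candidates ⊆ {A,F}.
size 0: {}; under {} J still reaches {A,B,F,W} ∋ B.
{F}: J⊥B given {F} in G with J→· removed — back-door holds.
P(B|do(J)) = Σ_{F} P(B|J,F)·P(F).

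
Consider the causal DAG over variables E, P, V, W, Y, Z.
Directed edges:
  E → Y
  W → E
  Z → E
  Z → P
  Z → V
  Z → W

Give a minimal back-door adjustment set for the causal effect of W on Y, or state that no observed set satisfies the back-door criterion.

W→Y: minimal back-door set {Z}.

desc(W)\{W}={E,Y}; candidates ⊆ {P,V,Z}.
size 0: {}; under {} W still reaches {E,P,V,Y,Z} ∋ Y.
{Z}: W⊥Y given {Z} in G with W→· removed — back-door holds.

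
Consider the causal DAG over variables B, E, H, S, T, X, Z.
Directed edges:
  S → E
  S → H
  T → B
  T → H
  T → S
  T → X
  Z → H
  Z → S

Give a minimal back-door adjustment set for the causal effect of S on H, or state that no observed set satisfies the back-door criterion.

S→H: minimal back-door set {T, Z}.

desc(S)\{S}={E,H}; candidates ⊆ {B,T,X,Z}.
size 0: {}; under {} S still reaches {B,H,T,X,Z} ∋ H.
size 1: {B}, {T}, {X} …(+1); under {B} S still reaches {H,T,X,Z} ∋ H.
{T,Z}: S⊥H given {T,Z} in G with S→· removed — back-door holds.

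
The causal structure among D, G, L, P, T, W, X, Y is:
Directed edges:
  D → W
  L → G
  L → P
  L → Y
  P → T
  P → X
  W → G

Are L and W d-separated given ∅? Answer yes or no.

Bayes-Ball from L | ∅ reaches {G,P,T,X,Y}.
W ∉ reach(L|∅) ⇒ L ⊥ W | ∅.

Yes — L ⊥ W | ∅.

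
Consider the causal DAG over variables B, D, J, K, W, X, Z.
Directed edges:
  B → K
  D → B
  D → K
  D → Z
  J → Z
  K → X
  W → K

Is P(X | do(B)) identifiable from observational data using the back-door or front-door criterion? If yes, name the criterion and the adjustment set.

desc(B)\{B}={K,X}; candidates ⊆ {D,J,W,Z}.
size 0: {}; under {} B still reaches {D,K,X,Z} ∋ X.
{D}: B⊥X given {D} in G with B→· removed — back-door holds.
P(X|do(B)) = Σ_{D} P(X|B,D)·P(D).

P(X|do(B)): backdoor, adjust for {D}.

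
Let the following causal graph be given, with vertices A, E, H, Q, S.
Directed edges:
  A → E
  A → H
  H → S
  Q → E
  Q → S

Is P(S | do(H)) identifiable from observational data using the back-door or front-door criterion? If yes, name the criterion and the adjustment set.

P(S|do(H)): backdoor, adjust for ∅.

desc(H)\{H}={S}; candidates ⊆ {A,E,Q}.
∅: H⊥S given ∅ in G with H→· removed — back-door holds.
P(S|do(H)) = P(S|H) — no adjustment needed.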